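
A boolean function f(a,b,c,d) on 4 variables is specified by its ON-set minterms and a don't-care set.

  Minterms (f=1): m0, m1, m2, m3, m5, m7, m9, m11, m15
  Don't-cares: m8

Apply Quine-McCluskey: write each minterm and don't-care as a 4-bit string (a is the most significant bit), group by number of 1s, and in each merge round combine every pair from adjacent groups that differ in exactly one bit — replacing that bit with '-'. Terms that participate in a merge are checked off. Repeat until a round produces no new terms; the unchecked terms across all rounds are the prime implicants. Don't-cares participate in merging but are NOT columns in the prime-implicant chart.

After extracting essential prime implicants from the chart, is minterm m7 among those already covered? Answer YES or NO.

size-2^0 implicants → 0000(✓)  0001(✓)  0010(✓)  0011(✓)  0101(✓)  0111(✓)  1000(✓)  1001(✓)  1011(✓)  1111(✓)
size-2^1 implicants → -000(✓)  -001(✓)  -011(✓)  -111(✓)  0-01(✓)  0-11(✓)  00-0(✓)  00-1(✓)  000-(✓)  001-(✓)  01-1(✓)  1-11(✓)  10-1(✓)  100-(✓)
size-2^2 implicants → --11  -0-1  -00-  0--1  00--
Unchecked terms (primes): --11, -0-1, -00-, 0--1, 00--
Minterm coverage:
  m0 ⊆ -00-,00--
  m1 ⊆ -0-1,-00-,0--1,00--
  m2 ⊆ 00-- [E]
  m3 ⊆ --11,-0-1,0--1,00--
  m5 ⊆ 0--1 [E]
  m7 ⊆ --11,0--1
  m9 ⊆ -0-1,-00-
  m11 ⊆ --11,-0-1
  m15 ⊆ --11 [E]
E = {--11, 0--1, 00--}

YES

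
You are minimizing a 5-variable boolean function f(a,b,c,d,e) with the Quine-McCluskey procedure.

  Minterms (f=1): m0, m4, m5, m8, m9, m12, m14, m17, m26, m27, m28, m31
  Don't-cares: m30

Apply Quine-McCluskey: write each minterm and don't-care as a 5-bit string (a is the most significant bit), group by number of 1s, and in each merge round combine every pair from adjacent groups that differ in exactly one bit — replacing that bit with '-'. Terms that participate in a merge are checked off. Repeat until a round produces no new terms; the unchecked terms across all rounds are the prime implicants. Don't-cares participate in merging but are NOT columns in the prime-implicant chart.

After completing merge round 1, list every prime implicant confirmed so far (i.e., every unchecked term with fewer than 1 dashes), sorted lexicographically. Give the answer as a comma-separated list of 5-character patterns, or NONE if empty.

Round 0: 00000✓ 00100✓ 00101✓ 01000✓ 01001✓ 01100✓ 01110✓ 10001 11010✓ 11011✓ 11100✓ 11110✓ 11111✓
Round 1: -1100✓ -1110✓ 0-000✓ 0-100✓ 00-00✓ 0010- 01-00✓ 0100- 011-0✓ 11-10✓ 11-11✓ 1101-✓ 111-0✓ 1111-✓
Round 2: -11-0 0--00 11-1-
PIs = {-11-0, 0--00, 0010-, 0100-, 10001, 11-1-}

10001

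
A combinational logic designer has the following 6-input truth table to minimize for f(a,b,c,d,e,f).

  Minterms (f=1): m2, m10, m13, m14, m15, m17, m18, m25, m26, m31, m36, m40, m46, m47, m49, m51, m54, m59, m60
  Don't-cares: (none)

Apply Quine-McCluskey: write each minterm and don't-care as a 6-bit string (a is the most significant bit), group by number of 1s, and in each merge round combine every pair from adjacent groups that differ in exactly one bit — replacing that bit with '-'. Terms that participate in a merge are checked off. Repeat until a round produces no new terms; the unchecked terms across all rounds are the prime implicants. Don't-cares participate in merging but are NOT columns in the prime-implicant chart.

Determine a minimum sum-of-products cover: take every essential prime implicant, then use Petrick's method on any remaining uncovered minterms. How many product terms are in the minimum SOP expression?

11

[col 0] 000010*, 001010*, 001101*, 001110*, 001111*, 010001*, 010010*, 011001*, 011010*, 011111*, 100100, 101000, 101110*, 101111*, 110001*, 110011*, 110110, 111011*, 111100
[col 1] -01110*, -01111*, -10001, 0-0010*, 0-1010*, 0-1111, 00-010*, 001-10, 0011-1, 00111-*, 01-001, 01-010*, 10111-*, 11-011, 1100-1
[col 2] -0111-, 0--010
Prime implicants: -0111-, -10001, 0--010, 0-1111, 001-10, 0011-1, 01-001, 100100, 101000, 11-011, 1100-1, 110110, 111100
PI chart (minterm → PIs covering it):
  2 | 0--010  (sole → essential)
  10 | 0--010,001-10
  13 | 0011-1  (sole → essential)
  14 | -0111-,001-10
  15 | -0111-,0-1111,0011-1
  17 | -10001,01-001
  18 | 0--010  (sole → essential)
  25 | 01-001  (sole → essential)
  26 | 0--010  (sole → essential)
  31 | 0-1111  (sole → essential)
  36 | 100100  (sole → essential)
  40 | 101000  (sole → essential)
  46 | -0111-  (sole → essential)
  47 | -0111-  (sole → essential)
  49 | -10001,1100-1
  51 | 11-011,1100-1
  54 | 110110  (sole → essential)
  59 | 11-011  (sole → essential)
  60 | 111100  (sole → essential)
Essential prime implicants: -0111-, 0--010, 0-1111, 0011-1, 01-001, 100100, 101000, 11-011, 110110, 111100
Petrick residual → -10001
Minimum SOP uses 11 PIs: b'cde + bc'd'e'f + a'd'ef' + a'cdef + a'b'cdf + a'bd'e'f + ab'c'de'f' + ab'cd'e'f' + abd'ef + abc'def' + abcde'f'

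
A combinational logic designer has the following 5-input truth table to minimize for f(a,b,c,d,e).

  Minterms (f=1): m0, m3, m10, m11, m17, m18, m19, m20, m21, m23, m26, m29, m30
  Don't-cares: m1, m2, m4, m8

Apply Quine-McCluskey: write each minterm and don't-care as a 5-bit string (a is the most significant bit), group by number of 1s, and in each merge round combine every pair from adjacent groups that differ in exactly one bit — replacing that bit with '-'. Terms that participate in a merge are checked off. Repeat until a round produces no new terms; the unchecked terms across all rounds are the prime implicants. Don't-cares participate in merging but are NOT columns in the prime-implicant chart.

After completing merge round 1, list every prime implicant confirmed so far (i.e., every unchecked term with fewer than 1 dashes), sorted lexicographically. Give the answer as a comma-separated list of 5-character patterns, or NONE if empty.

NONE

size-2^0 implicants → 00000(✓)  00001(✓)  00010(✓)  00011(✓)  00100(✓)  01000(✓)  01010(✓)  01011(✓)  10001(✓)  10010(✓)  10011(✓)  10100(✓)  10101(✓)  10111(✓)  11010(✓)  11101(✓)  11110(✓)
size-2^1 implicants → -0001(✓)  -0010(✓)  -0011(✓)  -0100  -1010(✓)  0-000(✓)  0-010(✓)  0-011(✓)  00-00  000-0(✓)  000-1(✓)  0000-(✓)  0001-(✓)  010-0(✓)  0101-(✓)  1-010(✓)  1-101  10-01(✓)  10-11(✓)  100-1(✓)  1001-(✓)  101-1(✓)  1010-  11-10
size-2^2 implicants → --010  -00-1  -001-  0-0-0  0-01-  000--  10--1
Unchecked terms (primes): --010, -00-1, -001-, -0100, 0-0-0, 0-01-, 00-00, 000--, 1-101, 10--1, 1010-, 11-10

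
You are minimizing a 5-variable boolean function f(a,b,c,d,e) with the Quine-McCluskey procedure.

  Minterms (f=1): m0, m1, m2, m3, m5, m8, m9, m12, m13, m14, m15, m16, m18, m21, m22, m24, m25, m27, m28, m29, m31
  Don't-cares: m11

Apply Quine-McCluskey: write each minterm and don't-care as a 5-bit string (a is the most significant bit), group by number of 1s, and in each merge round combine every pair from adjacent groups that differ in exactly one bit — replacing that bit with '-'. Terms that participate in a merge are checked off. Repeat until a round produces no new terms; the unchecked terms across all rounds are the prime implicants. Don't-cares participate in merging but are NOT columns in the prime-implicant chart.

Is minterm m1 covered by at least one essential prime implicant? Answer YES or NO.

NO

Round 0: 00000✓ 00001✓ 00010✓ 00011✓ 00101✓ 01000✓ 01001✓ 01011✓ 01100✓ 01101✓ 01110✓ 01111✓ 10000✓ 10010✓ 10101✓ 10110✓ 11000✓ 11001✓ 11011✓ 11100✓ 11101✓ 11111✓
Round 1: -0000✓ -0010✓ -0101✓ -1000✓ -1001✓ -1011✓ -1100✓ -1101✓ -1111✓ 0-000✓ 0-001✓ 0-011✓ 0-101✓ 00-01✓ 000-0✓ 000-1✓ 0000-✓ 0001-✓ 01-00✓ 01-01✓ 01-11✓ 010-1✓ 0100-✓ 011-0✓ 011-1✓ 0110-✓ 0111-✓ 1-000✓ 1-101✓ 10-10 100-0✓ 11-00✓ 11-01✓ 11-11✓ 110-1✓ 1100-✓ 111-1✓ 1110-✓
Round 2: --000 --101 -00-0 -1-00✓ -1-01✓ -1-11✓ -10-1✓ -100-✓ -11-1✓ -110-✓ 0--01 0-0-1 0-00- 000-- 01--1✓ 01-0-✓ 011-- 11--1✓ 11-0-✓
Round 3: -1--1 -1-0-
PIs = {--000, --101, -00-0, -1--1, -1-0-, 0--01, 0-0-1, 0-00-, 000--, 011--, 10-10}
Coverage chart:
  m0: --000,-00-0,0-00-,000--
  m1: 0--01,0-0-1,0-00-,000--
  m2: -00-0,000--
  m3: 0-0-1,000--
  m5: --101,0--01
  m8: --000,-1-0-,0-00-
  m9: -1--1,-1-0-,0--01,0-0-1,0-00-
  m12: -1-0-,011--
  m13: --101,-1--1,-1-0-,0--01,011--
  m14: 011-- ←essential
  m15: -1--1,011--
  m16: --000,-00-0
  m18: -00-0,10-10
  m21: --101 ←essential
  m22: 10-10 ←essential
  m24: --000,-1-0-
  m25: -1--1,-1-0-
  m27: -1--1 ←essential
  m28: -1-0- ←essential
  m29: --101,-1--1,-1-0-
  m31: -1--1 ←essential
Essential: --101, -1--1, -1-0-, 011--, 10-10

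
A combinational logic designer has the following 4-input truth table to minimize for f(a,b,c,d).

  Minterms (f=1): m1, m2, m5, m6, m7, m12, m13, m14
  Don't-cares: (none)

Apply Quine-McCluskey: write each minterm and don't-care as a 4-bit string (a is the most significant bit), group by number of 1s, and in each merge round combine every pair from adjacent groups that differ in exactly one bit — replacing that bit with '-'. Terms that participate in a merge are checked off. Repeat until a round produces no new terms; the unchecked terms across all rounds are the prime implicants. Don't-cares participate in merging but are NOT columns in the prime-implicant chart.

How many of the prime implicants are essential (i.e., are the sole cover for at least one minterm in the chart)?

Round 0: 0001✓ 0010✓ 0101✓ 0110✓ 0111✓ 1100✓ 1101✓ 1110✓
Round 1: -101 -110 0-01 0-10 01-1 011- 11-0 110-
PIs = {-101, -110, 0-01, 0-10, 01-1, 011-, 11-0, 110-}
Coverage chart:
  m1: 0-01 ←essential
  m2: 0-10 ←essential
  m5: -101,0-01,01-1
  m6: -110,0-10,011-
  m7: 01-1,011-
  m12: 11-0,110-
  m13: -101,110-
  m14: -110,11-0
Essential: 0-01, 0-10

2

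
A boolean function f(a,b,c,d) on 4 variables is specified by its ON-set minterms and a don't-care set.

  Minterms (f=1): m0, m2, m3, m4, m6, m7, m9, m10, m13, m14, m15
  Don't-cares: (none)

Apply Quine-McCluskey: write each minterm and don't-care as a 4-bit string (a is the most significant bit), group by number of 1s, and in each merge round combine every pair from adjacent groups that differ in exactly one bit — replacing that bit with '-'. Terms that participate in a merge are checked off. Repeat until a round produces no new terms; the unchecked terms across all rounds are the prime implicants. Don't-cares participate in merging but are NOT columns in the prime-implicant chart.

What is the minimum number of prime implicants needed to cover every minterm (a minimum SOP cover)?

5

[col 0] 0000*, 0010*, 0011*, 0100*, 0110*, 0111*, 1001*, 1010*, 1101*, 1110*, 1111*
[col 1] -010*, -110*, -111*, 0-00*, 0-10*, 0-11*, 00-0*, 001-*, 01-0*, 011-*, 1-01, 1-10*, 11-1, 111-*
[col 2] --10, -11-, 0--0, 0-1-
Prime implicants: --10, -11-, 0--0, 0-1-, 1-01, 11-1
PI chart (minterm → PIs covering it):
  0 | 0--0  (sole → essential)
  2 | --10,0--0,0-1-
  3 | 0-1-  (sole → essential)
  4 | 0--0  (sole → essential)
  6 | --10,-11-,0--0,0-1-
  7 | -11-,0-1-
  9 | 1-01  (sole → essential)
  10 | --10  (sole → essential)
  13 | 1-01,11-1
  14 | --10,-11-
  15 | -11-,11-1
Essential prime implicants: --10, 0--0, 0-1-, 1-01
Petrick residual → -11-
Minimum SOP uses 5 PIs: cd' + bc + a'd' + a'c + ac'd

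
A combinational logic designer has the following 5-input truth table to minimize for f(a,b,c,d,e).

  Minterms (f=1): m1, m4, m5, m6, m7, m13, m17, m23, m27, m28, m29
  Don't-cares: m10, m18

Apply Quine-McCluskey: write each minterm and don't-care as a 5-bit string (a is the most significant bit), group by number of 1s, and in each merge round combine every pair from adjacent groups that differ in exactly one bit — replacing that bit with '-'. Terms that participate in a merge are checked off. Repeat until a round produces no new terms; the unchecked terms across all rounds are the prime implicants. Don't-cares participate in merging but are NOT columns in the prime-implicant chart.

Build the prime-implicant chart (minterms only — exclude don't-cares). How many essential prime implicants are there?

5

[col 0] 00001*, 00100*, 00101*, 00110*, 00111*, 01010, 01101*, 10001*, 10010, 10111*, 11011, 11100*, 11101*
[col 1] -0001, -0111, -1101, 0-101, 00-01, 001-0*, 001-1*, 0010-*, 0011-*, 1110-
[col 2] 001--
Prime implicants: -0001, -0111, -1101, 0-101, 00-01, 001--, 01010, 10010, 11011, 1110-
PI chart (minterm → PIs covering it):
  1 | -0001,00-01
  4 | 001--  (sole → essential)
  5 | 0-101,00-01,001--
  6 | 001--  (sole → essential)
  7 | -0111,001--
  13 | -1101,0-101
  17 | -0001  (sole → essential)
  23 | -0111  (sole → essential)
  27 | 11011  (sole → essential)
  28 | 1110-  (sole → essential)
  29 | -1101,1110-
Essential prime implicants: -0001, -0111, 001--, 11011, 1110-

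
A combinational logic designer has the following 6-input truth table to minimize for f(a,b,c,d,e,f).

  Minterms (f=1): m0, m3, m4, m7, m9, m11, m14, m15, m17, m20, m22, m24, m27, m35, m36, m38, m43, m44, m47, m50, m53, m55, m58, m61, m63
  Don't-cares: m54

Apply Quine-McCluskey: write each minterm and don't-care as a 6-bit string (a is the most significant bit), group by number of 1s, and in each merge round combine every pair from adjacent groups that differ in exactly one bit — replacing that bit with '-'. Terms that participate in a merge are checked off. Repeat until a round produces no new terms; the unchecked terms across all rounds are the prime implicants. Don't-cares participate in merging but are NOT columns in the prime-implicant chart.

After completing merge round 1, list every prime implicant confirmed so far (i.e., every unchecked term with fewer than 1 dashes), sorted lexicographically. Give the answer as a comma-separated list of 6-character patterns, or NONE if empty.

[col 0] 000000*, 000011*, 000100*, 000111*, 001001*, 001011*, 001110*, 001111*, 010001, 010100*, 010110*, 011000, 011011*, 100011*, 100100*, 100110*, 101011*, 101100*, 101111*, 110010*, 110101*, 110110*, 110111*, 111010*, 111101*, 111111*
[col 1] -00011*, -00100, -01011*, -01111*, -10110, 0-0100, 0-1011, 00-011*, 00-111*, 000-00, 000-11*, 001-11*, 0010-1, 00111-, 0101-0, 1-0110, 1-1111, 10-011*, 10-100, 1001-0, 101-11*, 11-010, 11-101*, 11-111*, 110-10, 1101-1*, 11011-, 1111-1*
[col 2] -0-011, -01-11, 00--11, 11-1-1
Prime implicants: -0-011, -00100, -01-11, -10110, 0-0100, 0-1011, 00--11, 000-00, 0010-1, 00111-, 010001, 0101-0, 011000, 1-0110, 1-1111, 10-100, 1001-0, 11-010, 11-1-1, 110-10, 11011-

010001, 011000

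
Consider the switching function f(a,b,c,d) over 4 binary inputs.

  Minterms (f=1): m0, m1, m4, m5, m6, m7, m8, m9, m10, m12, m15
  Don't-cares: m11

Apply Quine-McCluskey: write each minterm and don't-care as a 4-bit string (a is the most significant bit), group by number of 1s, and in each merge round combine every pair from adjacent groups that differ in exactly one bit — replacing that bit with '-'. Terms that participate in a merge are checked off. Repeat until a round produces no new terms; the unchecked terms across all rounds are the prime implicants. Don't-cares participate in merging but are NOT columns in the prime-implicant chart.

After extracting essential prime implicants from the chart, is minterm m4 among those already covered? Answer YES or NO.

[col 0] 0000*, 0001*, 0100*, 0101*, 0110*, 0111*, 1000*, 1001*, 1010*, 1011*, 1100*, 1111*
[col 1] -000*, -001*, -100*, -111, 0-00*, 0-01*, 000-*, 01-0*, 01-1*, 010-*, 011-*, 1-00*, 1-11, 10-0*, 10-1*, 100-*, 101-*
[col 2] --00, -00-, 0-0-, 01--, 10--
Prime implicants: --00, -00-, -111, 0-0-, 01--, 1-11, 10--
PI chart (minterm → PIs covering it):
  0 | --00,-00-,0-0-
  1 | -00-,0-0-
  4 | --00,0-0-,01--
  5 | 0-0-,01--
  6 | 01--  (sole → essential)
  7 | -111,01--
  8 | --00,-00-,10--
  9 | -00-,10--
  10 | 10--  (sole → essential)
  12 | --00  (sole → essential)
  15 | -111,1-11
Essential prime implicants: --00, 01--, 10--

YES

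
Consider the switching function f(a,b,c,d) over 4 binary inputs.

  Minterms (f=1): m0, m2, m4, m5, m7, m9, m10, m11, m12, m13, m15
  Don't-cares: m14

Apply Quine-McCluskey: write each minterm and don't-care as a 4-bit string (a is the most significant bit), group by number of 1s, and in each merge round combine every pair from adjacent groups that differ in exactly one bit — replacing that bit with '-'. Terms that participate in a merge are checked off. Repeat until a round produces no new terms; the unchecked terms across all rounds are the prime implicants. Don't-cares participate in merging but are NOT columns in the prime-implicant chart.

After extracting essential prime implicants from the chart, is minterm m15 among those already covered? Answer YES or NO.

Round 0: 0000✓ 0010✓ 0100✓ 0101✓ 0111✓ 1001✓ 1010✓ 1011✓ 1100✓ 1101✓ 1110✓ 1111✓
Round 1: -010 -100✓ -101✓ -111✓ 0-00 00-0 01-1✓ 010-✓ 1-01✓ 1-10✓ 1-11✓ 10-1✓ 101-✓ 11-0✓ 11-1✓ 110-✓ 111-✓
Round 2: -1-1 -10- 1--1 1-1- 11--
PIs = {-010, -1-1, -10-, 0-00, 00-0, 1--1, 1-1-, 11--}
Coverage chart:
  m0: 0-00,00-0
  m2: -010,00-0
  m4: -10-,0-00
  m5: -1-1,-10-
  m7: -1-1 ←essential
  m9: 1--1 ←essential
  m10: -010,1-1-
  m11: 1--1,1-1-
  m12: -10-,11--
  m13: -1-1,-10-,1--1,11--
  m15: -1-1,1--1,1-1-,11--
Essential: -1-1, 1--1

YES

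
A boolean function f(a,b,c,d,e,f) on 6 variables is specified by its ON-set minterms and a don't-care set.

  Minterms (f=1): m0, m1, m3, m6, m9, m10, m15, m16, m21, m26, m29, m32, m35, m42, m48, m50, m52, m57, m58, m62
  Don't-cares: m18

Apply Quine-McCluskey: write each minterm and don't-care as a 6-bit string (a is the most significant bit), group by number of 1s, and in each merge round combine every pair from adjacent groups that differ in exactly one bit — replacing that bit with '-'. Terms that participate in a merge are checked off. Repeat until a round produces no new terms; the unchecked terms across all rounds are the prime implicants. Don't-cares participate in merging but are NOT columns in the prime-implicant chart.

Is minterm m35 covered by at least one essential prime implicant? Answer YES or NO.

YES

Round 0: 000000✓ 000001✓ 000011✓ 000110 001001✓ 001010✓ 001111 010000✓ 010010✓ 010101✓ 011010✓ 011101✓ 100000✓ 100011✓ 101010✓ 110000✓ 110010✓ 110100✓ 111001 111010✓ 111110✓
Round 1: -00000✓ -00011 -01010✓ -10000✓ -10010✓ -11010✓ 0-0000✓ 0-1010✓ 00-001 0000-1 00000- 01-010✓ 01-101 0100-0✓ 1-0000✓ 1-1010✓ 11-010✓ 110-00 1100-0✓ 111-10
Round 2: --0000 --1010 -1-010 -100-0
PIs = {--0000, --1010, -00011, -1-010, -100-0, 00-001, 0000-1, 00000-, 000110, 001111, 01-101, 110-00, 111-10, 111001}
Coverage chart:
  m0: --0000,00000-
  m1: 00-001,0000-1,00000-
  m3: -00011,0000-1
  m6: 000110 ←essential
  m9: 00-001 ←essential
  m10: --1010 ←essential
  m15: 001111 ←essential
  m16: --0000,-100-0
  m21: 01-101 ←essential
  m26: --1010,-1-010
  m29: 01-101 ←essential
  m32: --0000 ←essential
  m35: -00011 ←essential
  m42: --1010 ←essential
  m48: --0000,-100-0,110-00
  m50: -1-010,-100-0
  m52: 110-00 ←essential
  m57: 111001 ←essential
  m58: --1010,-1-010,111-10
  m62: 111-10 ←essential
Essential: --0000, --1010, -00011, 00-001, 000110, 001111, 01-101, 110-00, 111-10, 111001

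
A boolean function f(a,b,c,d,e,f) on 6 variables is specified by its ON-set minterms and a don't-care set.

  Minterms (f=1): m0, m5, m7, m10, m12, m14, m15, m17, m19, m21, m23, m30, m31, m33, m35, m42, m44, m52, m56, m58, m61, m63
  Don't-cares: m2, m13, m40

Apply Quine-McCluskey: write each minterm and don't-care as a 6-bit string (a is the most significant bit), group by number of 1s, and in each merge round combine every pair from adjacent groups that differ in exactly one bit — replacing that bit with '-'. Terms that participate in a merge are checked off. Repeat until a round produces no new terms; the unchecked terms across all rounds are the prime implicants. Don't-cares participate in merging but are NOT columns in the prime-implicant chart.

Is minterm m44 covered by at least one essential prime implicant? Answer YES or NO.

NO

Round 0: 000000✓ 000010✓ 000101✓ 000111✓ 001010✓ 001100✓ 001101✓ 001110✓ 001111✓ 010001✓ 010011✓ 010101✓ 010111✓ 011110✓ 011111✓ 100001✓ 100011✓ 101000✓ 101010✓ 101100✓ 110100 111000✓ 111010✓ 111101✓ 111111✓
Round 1: -01010 -01100 -11111 0-0101✓ 0-0111✓ 0-1110✓ 0-1111✓ 00-010 00-101✓ 00-111✓ 0000-0 0001-1✓ 001-10 0011-0✓ 0011-1✓ 00110-✓ 00111-✓ 01-111✓ 010-01✓ 010-11✓ 0100-1✓ 0101-1✓ 01111-✓ 1-1000✓ 1-1010✓ 1000-1 101-00 1010-0✓ 1110-0✓ 1111-1
Round 2: 0--111 0-01-1 0-111- 00-1-1 0011-- 010--1 1-10-0
PIs = {-01010, -01100, -11111, 0--111, 0-01-1, 0-111-, 00-010, 00-1-1, 0000-0, 001-10, 0011--, 010--1, 1-10-0, 1000-1, 101-00, 110100, 1111-1}
Coverage chart:
  m0: 0000-0 ←essential
  m5: 0-01-1,00-1-1
  m7: 0--111,0-01-1,00-1-1
  m10: -01010,00-010,001-10
  m12: -01100,0011--
  m14: 0-111-,001-10,0011--
  m15: 0--111,0-111-,00-1-1,0011--
  m17: 010--1 ←essential
  m19: 010--1 ←essential
  m21: 0-01-1,010--1
  m23: 0--111,0-01-1,010--1
  m30: 0-111- ←essential
  m31: -11111,0--111,0-111-
  m33: 1000-1 ←essential
  m35: 1000-1 ←essential
  m42: -01010,1-10-0
  m44: -01100,101-00
  m52: 110100 ←essential
  m56: 1-10-0 ←essential
  m58: 1-10-0 ←essential
  m61: 1111-1 ←essential
  m63: -11111,1111-1
Essential: 0-111-, 0000-0, 010--1, 1-10-0, 1000-1, 110100, 1111-1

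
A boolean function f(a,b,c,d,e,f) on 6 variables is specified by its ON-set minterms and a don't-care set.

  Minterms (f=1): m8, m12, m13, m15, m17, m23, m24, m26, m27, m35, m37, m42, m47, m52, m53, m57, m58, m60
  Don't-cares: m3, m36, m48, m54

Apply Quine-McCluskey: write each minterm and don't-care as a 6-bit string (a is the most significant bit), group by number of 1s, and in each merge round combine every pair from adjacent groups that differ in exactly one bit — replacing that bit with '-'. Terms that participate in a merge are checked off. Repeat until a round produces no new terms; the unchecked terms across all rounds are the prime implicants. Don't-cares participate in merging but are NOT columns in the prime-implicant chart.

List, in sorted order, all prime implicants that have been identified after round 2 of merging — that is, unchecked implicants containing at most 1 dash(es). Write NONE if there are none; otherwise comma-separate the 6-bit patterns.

[col 0] 000011*, 001000*, 001100*, 001101*, 001111*, 010001, 010111, 011000*, 011010*, 011011*, 100011*, 100100*, 100101*, 101010*, 101111*, 110000*, 110100*, 110101*, 110110*, 111001, 111010*, 111100*
[col 1] -00011, -01111, -11010, 0-1000, 001-00, 0011-1, 00110-, 0110-0, 01101-, 1-0100*, 1-0101*, 1-1010, 10010-*, 11-100, 110-00, 1101-0, 11010-*
[col 2] 1-010-
Prime implicants: -00011, -01111, -11010, 0-1000, 001-00, 0011-1, 00110-, 010001, 010111, 0110-0, 01101-, 1-010-, 1-1010, 11-100, 110-00, 1101-0, 111001

-00011, -01111, -11010, 0-1000, 001-00, 0011-1, 00110-, 010001, 010111, 0110-0, 01101-, 1-1010, 11-100, 110-00, 1101-0, 111001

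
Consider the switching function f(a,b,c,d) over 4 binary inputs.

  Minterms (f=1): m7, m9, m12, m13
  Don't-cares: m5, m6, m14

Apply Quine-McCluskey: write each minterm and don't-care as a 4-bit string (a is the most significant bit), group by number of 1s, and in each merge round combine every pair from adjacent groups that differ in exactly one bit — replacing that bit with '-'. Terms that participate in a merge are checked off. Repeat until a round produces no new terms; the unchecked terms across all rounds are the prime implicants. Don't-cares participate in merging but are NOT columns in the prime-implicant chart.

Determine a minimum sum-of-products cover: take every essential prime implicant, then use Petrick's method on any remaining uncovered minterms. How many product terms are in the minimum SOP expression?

3

size-2^0 implicants → 0101(✓)  0110(✓)  0111(✓)  1001(✓)  1100(✓)  1101(✓)  1110(✓)
size-2^1 implicants → -101  -110  01-1  011-  1-01  11-0  110-
Unchecked terms (primes): -101, -110, 01-1, 011-, 1-01, 11-0, 110-
Minterm coverage:
  m7 ⊆ 01-1,011-
  m9 ⊆ 1-01 [E]
  m12 ⊆ 11-0,110-
  m13 ⊆ -101,1-01,110-
E = {1-01}
Petrick residual → 01-1, 11-0
Cover = a'bd + ac'd + abd'  |cover|=3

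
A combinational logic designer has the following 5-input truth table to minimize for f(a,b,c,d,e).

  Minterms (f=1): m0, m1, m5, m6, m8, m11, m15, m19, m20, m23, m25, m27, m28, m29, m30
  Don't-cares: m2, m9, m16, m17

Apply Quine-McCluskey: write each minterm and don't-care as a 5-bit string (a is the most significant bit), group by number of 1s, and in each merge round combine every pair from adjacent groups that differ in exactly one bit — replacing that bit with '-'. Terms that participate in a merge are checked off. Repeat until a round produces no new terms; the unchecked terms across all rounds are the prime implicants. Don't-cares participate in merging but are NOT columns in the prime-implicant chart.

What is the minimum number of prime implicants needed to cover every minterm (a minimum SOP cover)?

Round 0: 00000✓ 00001✓ 00010✓ 00101✓ 00110✓ 01000✓ 01001✓ 01011✓ 01111✓ 10000✓ 10001✓ 10011✓ 10100✓ 10111✓ 11001✓ 11011✓ 11100✓ 11101✓ 11110✓
Round 1: -0000✓ -0001✓ -1001✓ -1011✓ 0-000✓ 0-001✓ 00-01 00-10 000-0 0000-✓ 01-11 010-1✓ 0100-✓ 1-001✓ 1-011✓ 1-100 10-00 10-11 100-1✓ 1000-✓ 11-01 110-1✓ 111-0 1110-
Round 2: --001 -000- -10-1 0-00- 1-0-1
PIs = {--001, -000-, -10-1, 0-00-, 00-01, 00-10, 000-0, 01-11, 1-0-1, 1-100, 10-00, 10-11, 11-01, 111-0, 1110-}
Coverage chart:
  m0: -000-,0-00-,000-0
  m1: --001,-000-,0-00-,00-01
  m5: 00-01 ←essential
  m6: 00-10 ←essential
  m8: 0-00- ←essential
  m11: -10-1,01-11
  m15: 01-11 ←essential
  m19: 1-0-1,10-11
  m20: 1-100,10-00
  m23: 10-11 ←essential
  m25: --001,-10-1,1-0-1,11-01
  m27: -10-1,1-0-1
  m28: 1-100,111-0,1110-
  m29: 11-01,1110-
  m30: 111-0 ←essential
Essential: 0-00-, 00-01, 00-10, 01-11, 10-11, 111-0
Petrick residual → -10-1, 1-100, 11-01
Min cover (9 terms): bc'e + a'c'd' + a'b'd'e + a'b'de' + a'bde + acd'e' + ab'de + abd'e + abce'

9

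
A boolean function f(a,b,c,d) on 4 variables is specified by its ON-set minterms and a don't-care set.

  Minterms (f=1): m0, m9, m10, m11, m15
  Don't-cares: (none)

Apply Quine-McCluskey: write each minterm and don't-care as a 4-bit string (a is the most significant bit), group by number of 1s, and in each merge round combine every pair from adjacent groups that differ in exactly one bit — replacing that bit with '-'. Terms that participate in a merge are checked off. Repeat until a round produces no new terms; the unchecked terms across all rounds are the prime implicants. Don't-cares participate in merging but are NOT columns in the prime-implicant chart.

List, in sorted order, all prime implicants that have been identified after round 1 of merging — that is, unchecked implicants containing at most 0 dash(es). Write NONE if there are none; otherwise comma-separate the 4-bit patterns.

0000

size-2^0 implicants → 0000  1001(✓)  1010(✓)  1011(✓)  1111(✓)
size-2^1 implicants → 1-11  10-1  101-
Unchecked terms (primes): 0000, 1-11, 10-1, 101-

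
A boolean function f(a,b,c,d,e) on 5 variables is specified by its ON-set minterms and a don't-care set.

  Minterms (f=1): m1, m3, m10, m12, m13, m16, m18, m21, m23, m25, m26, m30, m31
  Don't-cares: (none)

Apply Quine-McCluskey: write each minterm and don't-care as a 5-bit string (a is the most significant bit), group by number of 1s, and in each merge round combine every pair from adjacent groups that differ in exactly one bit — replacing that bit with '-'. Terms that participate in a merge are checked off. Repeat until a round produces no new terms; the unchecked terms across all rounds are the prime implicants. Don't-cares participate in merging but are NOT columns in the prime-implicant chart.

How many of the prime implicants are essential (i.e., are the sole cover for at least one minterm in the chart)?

[col 0] 00001*, 00011*, 01010*, 01100*, 01101*, 10000*, 10010*, 10101*, 10111*, 11001, 11010*, 11110*, 11111*
[col 1] -1010, 000-1, 0110-, 1-010, 1-111, 100-0, 101-1, 11-10, 1111-
Prime implicants: -1010, 000-1, 0110-, 1-010, 1-111, 100-0, 101-1, 11-10, 11001, 1111-
PI chart (minterm → PIs covering it):
  1 | 000-1  (sole → essential)
  3 | 000-1  (sole → essential)
  10 | -1010  (sole → essential)
  12 | 0110-  (sole → essential)
  13 | 0110-  (sole → essential)
  16 | 100-0  (sole → essential)
  18 | 1-010,100-0
  21 | 101-1  (sole → essential)
  23 | 1-111,101-1
  25 | 11001  (sole → essential)
  26 | -1010,1-010,11-10
  30 | 11-10,1111-
  31 | 1-111,1111-
Essential prime implicants: -1010, 000-1, 0110-, 100-0, 101-1, 11001

6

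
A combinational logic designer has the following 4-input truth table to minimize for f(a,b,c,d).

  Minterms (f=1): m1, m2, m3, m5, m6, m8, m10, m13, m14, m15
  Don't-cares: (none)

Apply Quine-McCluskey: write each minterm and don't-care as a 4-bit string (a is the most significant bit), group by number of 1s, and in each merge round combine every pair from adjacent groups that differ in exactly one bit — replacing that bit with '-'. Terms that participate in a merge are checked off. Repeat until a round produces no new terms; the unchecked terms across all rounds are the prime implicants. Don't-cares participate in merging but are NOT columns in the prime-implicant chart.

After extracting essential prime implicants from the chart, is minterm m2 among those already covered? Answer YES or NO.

YES

[col 0] 0001*, 0010*, 0011*, 0101*, 0110*, 1000*, 1010*, 1101*, 1110*, 1111*
[col 1] -010*, -101, -110*, 0-01, 0-10*, 00-1, 001-, 1-10*, 10-0, 11-1, 111-
[col 2] --10
Prime implicants: --10, -101, 0-01, 00-1, 001-, 10-0, 11-1, 111-
PI chart (minterm → PIs covering it):
  1 | 0-01,00-1
  2 | --10,001-
  3 | 00-1,001-
  5 | -101,0-01
  6 | --10  (sole → essential)
  8 | 10-0  (sole → essential)
  10 | --10,10-0
  13 | -101,11-1
  14 | --10,111-
  15 | 11-1,111-
Essential prime implicants: --10, 10-0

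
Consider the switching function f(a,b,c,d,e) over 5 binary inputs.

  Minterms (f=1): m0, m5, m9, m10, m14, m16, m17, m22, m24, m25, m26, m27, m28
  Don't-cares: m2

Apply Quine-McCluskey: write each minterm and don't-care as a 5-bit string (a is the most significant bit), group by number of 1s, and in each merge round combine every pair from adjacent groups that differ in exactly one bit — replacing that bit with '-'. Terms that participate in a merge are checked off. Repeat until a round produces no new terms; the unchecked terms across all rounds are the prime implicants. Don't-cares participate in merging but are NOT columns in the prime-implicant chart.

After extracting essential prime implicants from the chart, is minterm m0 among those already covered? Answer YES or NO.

NO

Round 0: 00000✓ 00010✓ 00101 01001✓ 01010✓ 01110✓ 10000✓ 10001✓ 10110 11000✓ 11001✓ 11010✓ 11011✓ 11100✓
Round 1: -0000 -1001 -1010 0-010 000-0 01-10 1-000✓ 1-001✓ 1000-✓ 11-00 110-0✓ 110-1✓ 1100-✓ 1101-✓
Round 2: 1-00- 110--
PIs = {-0000, -1001, -1010, 0-010, 000-0, 00101, 01-10, 1-00-, 10110, 11-00, 110--}
Coverage chart:
  m0: -0000,000-0
  m5: 00101 ←essential
  m9: -1001 ←essential
  m10: -1010,0-010,01-10
  m14: 01-10 ←essential
  m16: -0000,1-00-
  m17: 1-00- ←essential
  m22: 10110 ←essential
  m24: 1-00-,11-00,110--
  m25: -1001,1-00-,110--
  m26: -1010,110--
  m27: 110-- ←essential
  m28: 11-00 ←essential
Essential: -1001, 00101, 01-10, 1-00-, 10110, 11-00, 110--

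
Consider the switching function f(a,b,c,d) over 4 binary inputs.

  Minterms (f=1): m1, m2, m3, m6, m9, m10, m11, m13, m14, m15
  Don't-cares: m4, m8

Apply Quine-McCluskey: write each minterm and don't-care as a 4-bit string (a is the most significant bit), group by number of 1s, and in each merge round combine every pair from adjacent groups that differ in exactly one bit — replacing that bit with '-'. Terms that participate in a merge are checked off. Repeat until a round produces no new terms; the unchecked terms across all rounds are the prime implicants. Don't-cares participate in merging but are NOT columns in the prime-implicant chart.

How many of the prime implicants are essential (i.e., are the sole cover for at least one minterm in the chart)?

[col 0] 0001*, 0010*, 0011*, 0100*, 0110*, 1000*, 1001*, 1010*, 1011*, 1101*, 1110*, 1111*
[col 1] -001*, -010*, -011*, -110*, 0-10*, 00-1*, 001-*, 01-0, 1-01*, 1-10*, 1-11*, 10-0*, 10-1*, 100-*, 101-*, 11-1*, 111-*
[col 2] --10, -0-1, -01-, 1--1, 1-1-, 10--
Prime implicants: --10, -0-1, -01-, 01-0, 1--1, 1-1-, 10--
PI chart (minterm → PIs covering it):
  1 | -0-1  (sole → essential)
  2 | --10,-01-
  3 | -0-1,-01-
  6 | --10,01-0
  9 | -0-1,1--1,10--
  10 | --10,-01-,1-1-,10--
  11 | -0-1,-01-,1--1,1-1-,10--
  13 | 1--1  (sole → essential)
  14 | --10,1-1-
  15 | 1--1,1-1-
Essential prime implicants: -0-1, 1--1

2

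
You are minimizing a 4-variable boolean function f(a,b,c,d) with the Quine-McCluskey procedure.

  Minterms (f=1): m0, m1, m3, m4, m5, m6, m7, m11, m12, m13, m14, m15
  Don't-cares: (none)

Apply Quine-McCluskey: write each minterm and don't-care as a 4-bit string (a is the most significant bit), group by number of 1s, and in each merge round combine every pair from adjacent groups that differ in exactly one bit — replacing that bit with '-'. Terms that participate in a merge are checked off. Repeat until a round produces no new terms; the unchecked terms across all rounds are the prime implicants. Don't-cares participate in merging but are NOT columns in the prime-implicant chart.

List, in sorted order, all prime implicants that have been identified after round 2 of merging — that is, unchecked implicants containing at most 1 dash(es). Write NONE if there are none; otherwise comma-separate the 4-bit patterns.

Round 0: 0000✓ 0001✓ 0011✓ 0100✓ 0101✓ 0110✓ 0111✓ 1011✓ 1100✓ 1101✓ 1110✓ 1111✓
Round 1: -011✓ -100✓ -101✓ -110✓ -111✓ 0-00✓ 0-01✓ 0-11✓ 00-1✓ 000-✓ 01-0✓ 01-1✓ 010-✓ 011-✓ 1-11✓ 11-0✓ 11-1✓ 110-✓ 111-✓
Round 2: --11 -1-0✓ -1-1✓ -10-✓ -11-✓ 0--1 0-0- 01--✓ 11--✓
Round 3: -1--
PIs = {--11, -1--, 0--1, 0-0-}

NONE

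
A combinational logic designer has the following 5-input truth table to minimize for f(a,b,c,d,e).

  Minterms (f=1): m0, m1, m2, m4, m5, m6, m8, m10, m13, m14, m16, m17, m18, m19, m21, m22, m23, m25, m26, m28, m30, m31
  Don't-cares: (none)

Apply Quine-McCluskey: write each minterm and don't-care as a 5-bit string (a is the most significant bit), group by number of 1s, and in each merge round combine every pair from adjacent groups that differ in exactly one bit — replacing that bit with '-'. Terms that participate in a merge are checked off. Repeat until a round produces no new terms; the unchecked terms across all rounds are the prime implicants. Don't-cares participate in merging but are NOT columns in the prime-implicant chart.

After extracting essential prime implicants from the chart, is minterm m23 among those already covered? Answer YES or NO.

size-2^0 implicants → 00000(✓)  00001(✓)  00010(✓)  00100(✓)  00101(✓)  00110(✓)  01000(✓)  01010(✓)  01101(✓)  01110(✓)  10000(✓)  10001(✓)  10010(✓)  10011(✓)  10101(✓)  10110(✓)  10111(✓)  11001(✓)  11010(✓)  11100(✓)  11110(✓)  11111(✓)
size-2^1 implicants → -0000(✓)  -0001(✓)  -0010(✓)  -0101(✓)  -0110(✓)  -1010(✓)  -1110(✓)  0-000(✓)  0-010(✓)  0-101  0-110(✓)  00-00(✓)  00-01(✓)  00-10(✓)  000-0(✓)  0000-(✓)  001-0(✓)  0010-(✓)  01-10(✓)  010-0(✓)  1-001  1-010(✓)  1-110(✓)  1-111(✓)  10-01(✓)  10-10(✓)  10-11(✓)  100-0(✓)  100-1(✓)  1000-(✓)  1001-(✓)  101-1(✓)  1011-(✓)  11-10(✓)  111-0  1111-(✓)
size-2^2 implicants → --010(✓)  --110(✓)  -0-01  -0-10(✓)  -00-0  -000-  -1-10(✓)  0--10(✓)  0-0-0  00--0  00-0-  1--10(✓)  1-11-  10--1  10-1-  100--
size-2^3 implicants → ---10
Unchecked terms (primes): ---10, -0-01, -00-0, -000-, 0-0-0, 0-101, 00--0, 00-0-, 1-001, 1-11-, 10--1, 10-1-, 100--, 111-0
Minterm coverage:
  m0 ⊆ -00-0,-000-,0-0-0,00--0,00-0-
  m1 ⊆ -0-01,-000-,00-0-
  m2 ⊆ ---10,-00-0,0-0-0,00--0
  m4 ⊆ 00--0,00-0-
  m5 ⊆ -0-01,0-101,00-0-
  m6 ⊆ ---10,00--0
  m8 ⊆ 0-0-0 [E]
  m10 ⊆ ---10,0-0-0
  m13 ⊆ 0-101 [E]
  m14 ⊆ ---10 [E]
  m16 ⊆ -00-0,-000-,100--
  m17 ⊆ -0-01,-000-,1-001,10--1,100--
  m18 ⊆ ---10,-00-0,10-1-,100--
  m19 ⊆ 10--1,10-1-,100--
  m21 ⊆ -0-01,10--1
  m22 ⊆ ---10,1-11-,10-1-
  m23 ⊆ 1-11-,10--1,10-1-
  m25 ⊆ 1-001 [E]
  m26 ⊆ ---10 [E]
  m28 ⊆ 111-0 [E]
  m30 ⊆ ---10,1-11-,111-0
  m31 ⊆ 1-11- [E]
E = {---10, 0-0-0, 0-101, 1-001, 1-11-, 111-0}

YES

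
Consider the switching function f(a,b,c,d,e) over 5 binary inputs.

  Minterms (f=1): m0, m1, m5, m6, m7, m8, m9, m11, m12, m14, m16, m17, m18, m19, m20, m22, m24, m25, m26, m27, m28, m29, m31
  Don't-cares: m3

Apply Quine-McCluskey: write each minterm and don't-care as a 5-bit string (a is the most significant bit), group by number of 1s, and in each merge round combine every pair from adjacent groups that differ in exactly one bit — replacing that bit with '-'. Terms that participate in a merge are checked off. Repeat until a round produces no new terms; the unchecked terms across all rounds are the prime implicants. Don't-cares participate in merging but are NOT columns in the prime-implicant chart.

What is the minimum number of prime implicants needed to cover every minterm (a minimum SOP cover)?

[col 0] 00000*, 00001*, 00011*, 00101*, 00110*, 00111*, 01000*, 01001*, 01011*, 01100*, 01110*, 10000*, 10001*, 10010*, 10011*, 10100*, 10110*, 11000*, 11001*, 11010*, 11011*, 11100*, 11101*, 11111*
[col 1] -0000*, -0001*, -0011*, -0110, -1000*, -1001*, -1011*, -1100*, 0-000*, 0-001*, 0-011*, 0-110, 00-01*, 00-11*, 000-1*, 0000-*, 001-1*, 0011-, 01-00*, 010-1*, 0100-*, 011-0, 1-000*, 1-001*, 1-010*, 1-011*, 1-100*, 10-00*, 10-10*, 100-0*, 100-1*, 1000-*, 1001-*, 101-0*, 11-00*, 11-01*, 11-11*, 110-0*, 110-1*, 1100-*, 1101-*, 111-1*, 1110-*
[col 2] --000*, --001*, --011*, -00-1*, -000-*, -1-00, -10-1*, -100-*, 0-0-1*, 0-00-*, 00--1, 1--00, 1-0-0*, 1-0-1*, 1-00-*, 1-01-*, 10--0, 100--*, 11--1, 11-0-, 110--*
[col 3] --0-1, --00-, 1-0--
Prime implicants: --0-1, --00-, -0110, -1-00, 0-110, 00--1, 0011-, 011-0, 1--00, 1-0--, 10--0, 11--1, 11-0-
PI chart (minterm → PIs covering it):
  0 | --00-  (sole → essential)
  1 | --0-1,--00-,00--1
  5 | 00--1  (sole → essential)
  6 | -0110,0-110,0011-
  7 | 00--1,0011-
  8 | --00-,-1-00
  9 | --0-1,--00-
  11 | --0-1  (sole → essential)
  12 | -1-00,011-0
  14 | 0-110,011-0
  16 | --00-,1--00,1-0--,10--0
  17 | --0-1,--00-,1-0--
  18 | 1-0--,10--0
  19 | --0-1,1-0--
  20 | 1--00,10--0
  22 | -0110,10--0
  24 | --00-,-1-00,1--00,1-0--,11-0-
  25 | --0-1,--00-,1-0--,11--1,11-0-
  26 | 1-0--  (sole → essential)
  27 | --0-1,1-0--,11--1
  28 | -1-00,1--00,11-0-
  29 | 11--1,11-0-
  31 | 11--1  (sole → essential)
Essential prime implicants: --0-1, --00-, 00--1, 1-0--, 11--1
Petrick residual → -0110, 011-0, 1--00
Minimum SOP uses 8 PIs: c'e + c'd' + b'cde' + a'b'e + a'bce' + ad'e' + ac' + abe

8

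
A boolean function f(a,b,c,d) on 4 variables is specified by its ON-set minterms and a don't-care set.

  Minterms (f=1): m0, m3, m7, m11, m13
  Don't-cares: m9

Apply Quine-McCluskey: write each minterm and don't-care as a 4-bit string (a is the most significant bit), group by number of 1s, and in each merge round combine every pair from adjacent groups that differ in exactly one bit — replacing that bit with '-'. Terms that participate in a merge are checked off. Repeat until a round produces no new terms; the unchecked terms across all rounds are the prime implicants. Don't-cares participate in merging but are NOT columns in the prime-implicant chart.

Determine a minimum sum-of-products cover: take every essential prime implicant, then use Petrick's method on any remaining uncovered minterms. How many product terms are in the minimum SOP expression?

Round 0: 0000 0011✓ 0111✓ 1001✓ 1011✓ 1101✓
Round 1: -011 0-11 1-01 10-1
PIs = {-011, 0-11, 0000, 1-01, 10-1}
Coverage chart:
  m0: 0000 ←essential
  m3: -011,0-11
  m7: 0-11 ←essential
  m11: -011,10-1
  m13: 1-01 ←essential
Essential: 0-11, 0000, 1-01
Petrick residual → -011
Min cover (4 terms): b'cd + a'cd + a'b'c'd' + ac'd

4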